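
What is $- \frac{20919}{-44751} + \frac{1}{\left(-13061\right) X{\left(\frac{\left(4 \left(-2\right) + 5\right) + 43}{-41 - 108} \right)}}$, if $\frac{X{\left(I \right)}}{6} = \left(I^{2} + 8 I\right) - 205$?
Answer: $\frac{358881267537421}{767737152176610} \approx 0.46745$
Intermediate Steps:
$X{\left(I \right)} = -1230 + 6 I^{2} + 48 I$ ($X{\left(I \right)} = 6 \left(\left(I^{2} + 8 I\right) - 205\right) = 6 \left(-205 + I^{2} + 8 I\right) = -1230 + 6 I^{2} + 48 I$)
$- \frac{20919}{-44751} + \frac{1}{\left(-13061\right) X{\left(\frac{\left(4 \left(-2\right) + 5\right) + 43}{-41 - 108} \right)}} = - \frac{20919}{-44751} + \frac{1}{\left(-13061\right) \left(-1230 + 6 \left(\frac{\left(4 \left(-2\right) + 5\right) + 43}{-41 - 108}\right)^{2} + 48 \frac{\left(4 \left(-2\right) + 5\right) + 43}{-41 - 108}\right)} = \left(-20919\right) \left(- \frac{1}{44751}\right) - \frac{1}{13061 \left(-1230 + 6 \left(\frac{\left(-8 + 5\right) + 43}{-149}\right)^{2} + 48 \frac{\left(-8 + 5\right) + 43}{-149}\right)} = \frac{6973}{14917} - \frac{1}{13061 \left(-1230 + 6 \left(\left(-3 + 43\right) \left(- \frac{1}{149}\right)\right)^{2} + 48 \left(-3 + 43\right) \left(- \frac{1}{149}\right)\right)} = \frac{6973}{14917} - \frac{1}{13061 \left(-1230 + 6 \left(40 \left(- \frac{1}{149}\right)\right)^{2} + 48 \cdot 40 \left(- \frac{1}{149}\right)\right)} = \frac{6973}{14917} - \frac{1}{13061 \left(-1230 + 6 \left(- \frac{40}{149}\right)^{2} + 48 \left(- \frac{40}{149}\right)\right)} = \frac{6973}{14917} - \frac{1}{13061 \left(-1230 + 6 \cdot \frac{1600}{22201} - \frac{1920}{149}\right)} = \frac{6973}{14917} - \frac{1}{13061 \left(-1230 + \frac{9600}{22201} - \frac{1920}{149}\right)} = \frac{6973}{14917} - \frac{1}{13061 \left(- \frac{27583710}{22201}\right)} = \frac{6973}{14917} - - \frac{22201}{360270836310} = \frac{6973}{14917} + \frac{22201}{360270836310} = \frac{358881267537421}{767737152176610}$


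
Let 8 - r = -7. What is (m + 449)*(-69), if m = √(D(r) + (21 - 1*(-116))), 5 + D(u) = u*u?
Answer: -30981 - 69*√357 ≈ -32285.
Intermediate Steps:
r = 15 (r = 8 - 1*(-7) = 8 + 7 = 15)
D(u) = -5 + u² (D(u) = -5 + u*u = -5 + u²)
m = √357 (m = √((-5 + 15²) + (21 - 1*(-116))) = √((-5 + 225) + (21 + 116)) = √(220 + 137) = √357 ≈ 18.894)
(m + 449)*(-69) = (√357 + 449)*(-69) = (449 + √357)*(-69) = -30981 - 69*√357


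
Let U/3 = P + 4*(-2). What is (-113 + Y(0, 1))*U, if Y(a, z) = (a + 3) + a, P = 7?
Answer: 330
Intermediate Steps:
Y(a, z) = 3 + 2*a (Y(a, z) = (3 + a) + a = 3 + 2*a)
U = -3 (U = 3*(7 + 4*(-2)) = 3*(7 - 8) = 3*(-1) = -3)
(-113 + Y(0, 1))*U = (-113 + (3 + 2*0))*(-3) = (-113 + (3 + 0))*(-3) = (-113 + 3)*(-3) = -110*(-3) = 330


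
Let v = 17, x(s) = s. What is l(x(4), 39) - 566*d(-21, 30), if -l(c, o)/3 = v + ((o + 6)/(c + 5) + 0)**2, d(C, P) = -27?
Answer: 15156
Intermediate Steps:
l(c, o) = -51 - 3*(6 + o)**2/(5 + c)**2 (l(c, o) = -3*(17 + ((o + 6)/(c + 5) + 0)**2) = -3*(17 + ((6 + o)/(5 + c) + 0)**2) = -3*(17 + ((6 + o)/(5 + c))**2) = -3*(17 + (6 + o)**2/(5 + c)**2) = -51 - 3*(6 + o)**2/(5 + c)**2)
l(x(4), 39) - 566*d(-21, 30) = (-51 - 3*(6 + 39)**2/(5 + 4)**2) - 566*(-27) = (-51 - 3*45**2/9**2) + 15282 = (-51 - 3*1/81*2025) + 15282 = (-51 - 75) + 15282 = -126 + 15282 = 15156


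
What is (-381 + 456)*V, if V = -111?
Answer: -8325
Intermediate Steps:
(-381 + 456)*V = (-381 + 456)*(-111) = 75*(-111) = -8325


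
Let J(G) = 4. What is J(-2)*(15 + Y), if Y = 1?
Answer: 64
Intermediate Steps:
J(-2)*(15 + Y) = 4*(15 + 1) = 4*16 = 64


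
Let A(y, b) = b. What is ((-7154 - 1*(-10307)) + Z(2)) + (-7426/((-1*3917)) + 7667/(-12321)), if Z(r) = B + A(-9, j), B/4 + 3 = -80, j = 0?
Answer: 136206752204/48261357 ≈ 2822.3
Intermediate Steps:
B = -332 (B = -12 + 4*(-80) = -12 - 320 = -332)
Z(r) = -332 (Z(r) = -332 + 0 = -332)
((-7154 - 1*(-10307)) + Z(2)) + (-7426/((-1*3917)) + 7667/(-12321)) = ((-7154 - 1*(-10307)) - 332) + (-7426/((-1*3917)) + 7667/(-12321)) = ((-7154 + 10307) - 332) + (-7426/(-3917) + 7667*(-1/12321)) = (3153 - 332) + (-7426*(-1/3917) - 7667/12321) = 2821 + (7426/3917 - 7667/12321) = 2821 + 61464107/48261357 = 136206752204/48261357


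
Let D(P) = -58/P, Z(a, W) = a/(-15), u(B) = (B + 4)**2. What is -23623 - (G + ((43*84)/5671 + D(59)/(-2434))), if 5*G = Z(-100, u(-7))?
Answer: -28859896532434/1221584439 ≈ -23625.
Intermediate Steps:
u(B) = (4 + B)**2
Z(a, W) = -a/15 (Z(a, W) = a*(-1/15) = -a/15)
G = 4/3 (G = (-1/15*(-100))/5 = (1/5)*(20/3) = 4/3 ≈ 1.3333)
-23623 - (G + ((43*84)/5671 + D(59)/(-2434))) = -23623 - (4/3 + ((43*84)/5671 - 58/59/(-2434))) = -23623 - (4/3 + (3612*(1/5671) - 58*1/59*(-1/2434))) = -23623 - (4/3 + (3612/5671 - 58/59*(-1/2434))) = -23623 - (4/3 + (3612/5671 + 29/71803)) = -23623 - (4/3 + 259516895/407194813) = -23623 - 1*2407329937/1221584439 = -23623 - 2407329937/1221584439 = -28859896532434/1221584439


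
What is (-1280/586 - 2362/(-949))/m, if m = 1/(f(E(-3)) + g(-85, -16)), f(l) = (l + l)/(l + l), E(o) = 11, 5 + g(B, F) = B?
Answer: -7538834/278057 ≈ -27.113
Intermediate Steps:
g(B, F) = -5 + B
f(l) = 1 (f(l) = (2*l)/((2*l)) = (2*l)*(1/(2*l)) = 1)
m = -1/89 (m = 1/(1 + (-5 - 85)) = 1/(1 - 90) = 1/(-89) = -1/89 ≈ -0.011236)
(-1280/586 - 2362/(-949))/m = (-1280/586 - 2362/(-949))/(-1/89) = (-1280*1/586 - 2362*(-1/949))*(-89) = (-640/293 + 2362/949)*(-89) = (84706/278057)*(-89) = -7538834/278057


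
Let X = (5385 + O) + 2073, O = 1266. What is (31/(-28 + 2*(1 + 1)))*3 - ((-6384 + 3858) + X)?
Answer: -49615/8 ≈ -6201.9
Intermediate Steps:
X = 8724 (X = (5385 + 1266) + 2073 = 6651 + 2073 = 8724)
(31/(-28 + 2*(1 + 1)))*3 - ((-6384 + 3858) + X) = (31/(-28 + 2*(1 + 1)))*3 - ((-6384 + 3858) + 8724) = (31/(-28 + 2*2))*3 - (-2526 + 8724) = (31/(-28 + 4))*3 - 1*6198 = (31/(-24))*3 - 6198 = (31*(-1/24))*3 - 6198 = -31/24*3 - 6198 = -31/8 - 6198 = -49615/8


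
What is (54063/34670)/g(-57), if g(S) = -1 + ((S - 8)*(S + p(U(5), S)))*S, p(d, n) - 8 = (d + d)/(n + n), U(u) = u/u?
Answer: -6007/699605930 ≈ -8.5863e-6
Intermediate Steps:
U(u) = 1
p(d, n) = 8 + d/n (p(d, n) = 8 + (d + d)/(n + n) = 8 + (2*d)/((2*n)) = 8 + (2*d)*(1/(2*n)) = 8 + d/n)
g(S) = -1 + S*(-8 + S)*(8 + S + 1/S) (g(S) = -1 + ((S - 8)*(S + (8 + 1/S)))*S = -1 + ((-8 + S)*(S + (8 + 1/S)))*S = -1 + ((-8 + S)*(8 + S + 1/S))*S = -1 + S*(-8 + S)*(8 + S + 1/S))
(54063/34670)/g(-57) = (54063/34670)/(-9 + (-57)³ - 63*(-57)) = (54063*(1/34670))/(-9 - 185193 + 3591) = (54063/34670)/(-181611) = (54063/34670)*(-1/181611) = -6007/699605930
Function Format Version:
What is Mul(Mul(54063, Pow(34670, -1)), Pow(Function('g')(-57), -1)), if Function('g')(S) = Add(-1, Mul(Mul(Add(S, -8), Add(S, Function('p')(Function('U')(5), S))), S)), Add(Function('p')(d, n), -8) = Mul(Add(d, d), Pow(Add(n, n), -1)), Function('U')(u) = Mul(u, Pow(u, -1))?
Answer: Rational(-6007, 699605930) ≈ -8.5863e-6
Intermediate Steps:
Function('U')(u) = 1
Function('p')(d, n) = Add(8, Mul(d, Pow(n, -1))) (Function('p')(d, n) = Add(8, Mul(Add(d, d), Pow(Add(n, n), -1))) = Add(8, Mul(Mul(2, d), Pow(Mul(2, n), -1))) = Add(8, Mul(Mul(2, d), Mul(Rational(1, 2), Pow(n, -1)))) = Add(8, Mul(d, Pow(n, -1))))
Function('g')(S) = Add(-1, Mul(S, Add(-8, S), Add(8, S, Pow(S, -1)))) (Function('g')(S) = Add(-1, Mul(Mul(Add(S, -8), Add(S, Add(8, Mul(1, Pow(S, -1))))), S)) = Add(-1, Mul(Mul(Add(-8, S), Add(S, Add(8, Pow(S, -1)))), S)) = Add(-1, Mul(Mul(Add(-8, S), Add(8, S, Pow(S, -1))), S)) = Add(-1, Mul(S, Add(-8, S), Add(8, S, Pow(S, -1)))))
Mul(Mul(54063, Pow(34670, -1)), Pow(Function('g')(-57), -1)) = Mul(Mul(54063, Pow(34670, -1)), Pow(Add(-9, Pow(-57, 3), Mul(-63, -57)), -1)) = Mul(Mul(54063, Rational(1, 34670)), Pow(Add(-9, -185193, 3591), -1)) = Mul(Rational(54063, 34670), Pow(-181611, -1)) = Mul(Rational(54063, 34670), Rational(-1, 181611)) = Rational(-6007, 699605930)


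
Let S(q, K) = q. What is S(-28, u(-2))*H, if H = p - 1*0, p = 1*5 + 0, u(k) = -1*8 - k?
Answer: -140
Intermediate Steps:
u(k) = -8 - k
p = 5 (p = 5 + 0 = 5)
H = 5 (H = 5 - 1*0 = 5 + 0 = 5)
S(-28, u(-2))*H = -28*5 = -140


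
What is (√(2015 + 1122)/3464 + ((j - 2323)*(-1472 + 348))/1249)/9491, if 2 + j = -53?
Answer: 2672872/11854259 + √3137/32876824 ≈ 0.22548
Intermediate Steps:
j = -55 (j = -2 - 53 = -55)
(√(2015 + 1122)/3464 + ((j - 2323)*(-1472 + 348))/1249)/9491 = (√(2015 + 1122)/3464 + ((-55 - 2323)*(-1472 + 348))/1249)/9491 = (√3137*(1/3464) - 2378*(-1124)*(1/1249))*(1/9491) = (√3137/3464 + 2672872*(1/1249))*(1/9491) = (√3137/3464 + 2672872/1249)*(1/9491) = (2672872/1249 + √3137/3464)*(1/9491) = 2672872/11854259 + √3137/32876824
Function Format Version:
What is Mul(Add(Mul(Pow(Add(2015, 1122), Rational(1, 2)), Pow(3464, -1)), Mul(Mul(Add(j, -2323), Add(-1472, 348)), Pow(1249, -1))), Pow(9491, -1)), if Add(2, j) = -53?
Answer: Add(Rational(2672872, 11854259), Mul(Rational(1, 32876824), Pow(3137, Rational(1, 2)))) ≈ 0.22548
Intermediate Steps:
j = -55 (j = Add(-2, -53) = -55)
Mul(Add(Mul(Pow(Add(2015, 1122), Rational(1, 2)), Pow(3464, -1)), Mul(Mul(Add(j, -2323), Add(-1472, 348)), Pow(1249, -1))), Pow(9491, -1)) = Mul(Add(Mul(Pow(Add(2015, 1122), Rational(1, 2)), Pow(3464, -1)), Mul(Mul(Add(-55, -2323), Add(-1472, 348)), Pow(1249, -1))), Pow(9491, -1)) = Mul(Add(Mul(Pow(3137, Rational(1, 2)), Rational(1, 3464)), Mul(Mul(-2378, -1124), Rational(1, 1249))), Rational(1, 9491)) = Mul(Add(Mul(Rational(1, 3464), Pow(3137, Rational(1, 2))), Mul(2672872, Rational(1, 1249))), Rational(1, 9491)) = Mul(Add(Mul(Rational(1, 3464), Pow(3137, Rational(1, 2))), Rational(2672872, 1249)), Rational(1, 9491)) = Mul(Add(Rational(2672872, 1249), Mul(Rational(1, 3464), Pow(3137, Rational(1, 2)))), Rational(1, 9491)) = Add(Rational(2672872, 11854259), Mul(Rational(1, 32876824), Pow(3137, Rational(1, 2))))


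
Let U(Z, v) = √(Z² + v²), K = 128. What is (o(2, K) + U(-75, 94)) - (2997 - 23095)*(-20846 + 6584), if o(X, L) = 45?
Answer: -286637631 + √14461 ≈ -2.8664e+8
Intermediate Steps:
(o(2, K) + U(-75, 94)) - (2997 - 23095)*(-20846 + 6584) = (45 + √((-75)² + 94²)) - (2997 - 23095)*(-20846 + 6584) = (45 + √(5625 + 8836)) - (-20098)*(-14262) = (45 + √14461) - 1*286637676 = (45 + √14461) - 286637676 = -286637631 + √14461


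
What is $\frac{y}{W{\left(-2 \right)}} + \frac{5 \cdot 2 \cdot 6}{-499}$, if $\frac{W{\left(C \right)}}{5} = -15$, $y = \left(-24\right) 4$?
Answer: $\frac{14468}{12475} \approx 1.1598$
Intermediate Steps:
$y = -96$
$W{\left(C \right)} = -75$ ($W{\left(C \right)} = 5 \left(-15\right) = -75$)
$\frac{y}{W{\left(-2 \right)}} + \frac{5 \cdot 2 \cdot 6}{-499} = - \frac{96}{-75} + \frac{5 \cdot 2 \cdot 6}{-499} = \left(-96\right) \left(- \frac{1}{75}\right) + 10 \cdot 6 \left(- \frac{1}{499}\right) = \frac{32}{25} + 60 \left(- \frac{1}{499}\right) = \frac{32}{25} - \frac{60}{499} = \frac{14468}{12475}$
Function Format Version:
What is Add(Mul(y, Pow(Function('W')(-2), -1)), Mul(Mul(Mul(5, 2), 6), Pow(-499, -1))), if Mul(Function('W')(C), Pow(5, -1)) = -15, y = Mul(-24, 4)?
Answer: Rational(14468, 12475) ≈ 1.1598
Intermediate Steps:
y = -96
Function('W')(C) = -75 (Function('W')(C) = Mul(5, -15) = -75)
Add(Mul(y, Pow(Function('W')(-2), -1)), Mul(Mul(Mul(5, 2), 6), Pow(-499, -1))) = Add(Mul(-96, Pow(-75, -1)), Mul(Mul(Mul(5, 2), 6), Pow(-499, -1))) = Add(Mul(-96, Rational(-1, 75)), Mul(Mul(10, 6), Rational(-1, 499))) = Add(Rational(32, 25), Mul(60, Rational(-1, 499))) = Add(Rational(32, 25), Rational(-60, 499)) = Rational(14468, 12475)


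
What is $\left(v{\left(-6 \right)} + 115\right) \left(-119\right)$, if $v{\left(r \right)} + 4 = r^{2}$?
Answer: $-17493$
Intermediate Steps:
$v{\left(r \right)} = -4 + r^{2}$
$\left(v{\left(-6 \right)} + 115\right) \left(-119\right) = \left(\left(-4 + \left(-6\right)^{2}\right) + 115\right) \left(-119\right) = \left(\left(-4 + 36\right) + 115\right) \left(-119\right) = \left(32 + 115\right) \left(-119\right) = 147 \left(-119\right) = -17493$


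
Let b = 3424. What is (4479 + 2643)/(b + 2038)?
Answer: 3561/2731 ≈ 1.3039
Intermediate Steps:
(4479 + 2643)/(b + 2038) = (4479 + 2643)/(3424 + 2038) = 7122/5462 = 7122*(1/5462) = 3561/2731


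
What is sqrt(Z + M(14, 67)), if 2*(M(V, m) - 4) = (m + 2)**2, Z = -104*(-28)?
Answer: 3*sqrt(2354)/2 ≈ 72.777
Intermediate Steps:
Z = 2912
M(V, m) = 4 + (2 + m)**2/2 (M(V, m) = 4 + (m + 2)**2/2 = 4 + (2 + m)**2/2)
sqrt(Z + M(14, 67)) = sqrt(2912 + (4 + (2 + 67)**2/2)) = sqrt(2912 + (4 + (1/2)*69**2)) = sqrt(2912 + (4 + (1/2)*4761)) = sqrt(2912 + (4 + 4761/2)) = sqrt(2912 + 4769/2) = sqrt(10593/2) = 3*sqrt(2354)/2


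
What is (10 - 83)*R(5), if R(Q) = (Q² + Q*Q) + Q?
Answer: -4015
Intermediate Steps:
R(Q) = Q + 2*Q² (R(Q) = (Q² + Q²) + Q = 2*Q² + Q = Q + 2*Q²)
(10 - 83)*R(5) = (10 - 83)*(5*(1 + 2*5)) = -365*(1 + 10) = -365*11 = -73*55 = -4015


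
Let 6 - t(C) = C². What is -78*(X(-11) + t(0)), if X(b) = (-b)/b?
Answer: -390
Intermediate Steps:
t(C) = 6 - C²
X(b) = -1
-78*(X(-11) + t(0)) = -78*(-1 + (6 - 1*0²)) = -78*(-1 + (6 - 1*0)) = -78*(-1 + (6 + 0)) = -78*(-1 + 6) = -78*5 = -390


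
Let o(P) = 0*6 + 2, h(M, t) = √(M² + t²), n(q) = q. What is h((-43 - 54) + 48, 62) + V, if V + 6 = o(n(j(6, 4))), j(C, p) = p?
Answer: -4 + √6245 ≈ 75.025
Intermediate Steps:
o(P) = 2 (o(P) = 0 + 2 = 2)
V = -4 (V = -6 + 2 = -4)
h((-43 - 54) + 48, 62) + V = √(((-43 - 54) + 48)² + 62²) - 4 = √((-97 + 48)² + 3844) - 4 = √((-49)² + 3844) - 4 = √(2401 + 3844) - 4 = √6245 - 4 = -4 + √6245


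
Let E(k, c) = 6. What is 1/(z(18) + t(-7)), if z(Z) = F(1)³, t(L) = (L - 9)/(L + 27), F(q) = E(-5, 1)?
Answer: 5/1076 ≈ 0.0046468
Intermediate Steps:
F(q) = 6
t(L) = (-9 + L)/(27 + L)
z(Z) = 216 (z(Z) = 6³ = 216)
1/(z(18) + t(-7)) = 1/(216 + (-9 - 7)/(27 - 7)) = 1/(216 - 16/20) = 1/(216 + (1/20)*(-16)) = 1/(216 - ⅘) = 1/(1076/5) = 5/1076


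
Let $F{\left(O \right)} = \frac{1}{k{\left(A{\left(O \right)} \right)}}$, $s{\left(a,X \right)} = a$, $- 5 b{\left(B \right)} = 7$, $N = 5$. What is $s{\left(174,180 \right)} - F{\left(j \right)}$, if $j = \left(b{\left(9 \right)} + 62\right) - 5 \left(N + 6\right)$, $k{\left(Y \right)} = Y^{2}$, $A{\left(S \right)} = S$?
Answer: $\frac{136391}{784} \approx 173.97$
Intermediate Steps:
$b{\left(B \right)} = - \frac{7}{5}$ ($b{\left(B \right)} = \left(- \frac{1}{5}\right) 7 = - \frac{7}{5}$)
$j = \frac{28}{5}$ ($j = \left(- \frac{7}{5} + 62\right) - 5 \left(5 + 6\right) = \frac{303}{5} - 55 = \frac{28}{5} \approx 5.6$)
$F{\left(O \right)} = \frac{1}{O^{2}}$
$s{\left(174,180 \right)} - F{\left(j \right)} = 174 - \frac{1}{\frac{784}{25}} = 174 - \frac{25}{784} = \frac{136391}{784}$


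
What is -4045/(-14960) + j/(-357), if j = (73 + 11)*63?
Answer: -43543/2992 ≈ -14.553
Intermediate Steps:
j = 5292 (j = 84*63 = 5292)
-4045/(-14960) + j/(-357) = -4045/(-14960) + 5292/(-357) = -4045*(-1/14960) + 5292*(-1/357) = 809/2992 - 252/17 = -43543/2992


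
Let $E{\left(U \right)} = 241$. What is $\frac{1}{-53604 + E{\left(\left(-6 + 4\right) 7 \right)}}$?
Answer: $- \frac{1}{53363} \approx -1.874 \cdot 10^{-5}$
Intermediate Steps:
$\frac{1}{-53604 + E{\left(\left(-6 + 4\right) 7 \right)}} = \frac{1}{-53604 + 241} = \frac{1}{-53363} = - \frac{1}{53363}$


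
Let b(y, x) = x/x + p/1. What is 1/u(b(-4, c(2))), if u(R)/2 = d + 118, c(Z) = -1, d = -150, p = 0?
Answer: -1/64 ≈ -0.015625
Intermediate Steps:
b(y, x) = 1 (b(y, x) = x/x + 0/1 = 1 + 0*1 = 1 + 0 = 1)
u(R) = -64 (u(R) = 2*(-150 + 118) = 2*(-32) = -64)
1/u(b(-4, c(2))) = 1/(-64) = -1/64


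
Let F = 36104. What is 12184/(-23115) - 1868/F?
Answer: -120767489/208635990 ≈ -0.57884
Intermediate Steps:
12184/(-23115) - 1868/F = 12184/(-23115) - 1868/36104 = 12184*(-1/23115) - 1868*1/36104 = -12184/23115 - 467/9026 = -120767489/208635990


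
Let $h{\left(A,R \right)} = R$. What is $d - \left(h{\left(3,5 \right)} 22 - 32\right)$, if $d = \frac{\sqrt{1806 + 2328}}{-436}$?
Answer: $-78 - \frac{\sqrt{4134}}{436} \approx -78.147$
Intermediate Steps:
$d = - \frac{\sqrt{4134}}{436}$ ($d = \sqrt{4134} \left(- \frac{1}{436}\right) = - \frac{\sqrt{4134}}{436} \approx -0.14747$)
$d - \left(h{\left(3,5 \right)} 22 - 32\right) = - \frac{\sqrt{4134}}{436} - \left(5 \cdot 22 - 32\right) = - \frac{\sqrt{4134}}{436} - \left(110 - 32\right) = - \frac{\sqrt{4134}}{436} - 78 = -78 - \frac{\sqrt{4134}}{436}$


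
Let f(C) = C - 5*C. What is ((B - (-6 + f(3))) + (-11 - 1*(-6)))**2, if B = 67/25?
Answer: 153664/625 ≈ 245.86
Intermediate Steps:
f(C) = -4*C
B = 67/25 (B = 67*(1/25) = 67/25 ≈ 2.6800)
((B - (-6 + f(3))) + (-11 - 1*(-6)))**2 = ((67/25 - (-6 - 4*3)) + (-11 - 1*(-6)))**2 = ((67/25 - (-6 - 12)) + (-11 + 6))**2 = ((67/25 - 1*(-18)) - 5)**2 = ((67/25 + 18) - 5)**2 = (517/25 - 5)**2 = (392/25)**2 = 153664/625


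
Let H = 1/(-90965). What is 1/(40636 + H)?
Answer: 90965/3696453739 ≈ 2.4609e-5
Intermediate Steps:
H = -1/90965 ≈ -1.0993e-5
1/(40636 + H) = 1/(40636 - 1/90965) = 1/(3696453739/90965) = 90965/3696453739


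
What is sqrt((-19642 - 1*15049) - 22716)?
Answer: I*sqrt(57407) ≈ 239.6*I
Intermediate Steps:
sqrt((-19642 - 1*15049) - 22716) = sqrt((-19642 - 15049) - 22716) = sqrt(-34691 - 22716) = sqrt(-57407) = I*sqrt(57407)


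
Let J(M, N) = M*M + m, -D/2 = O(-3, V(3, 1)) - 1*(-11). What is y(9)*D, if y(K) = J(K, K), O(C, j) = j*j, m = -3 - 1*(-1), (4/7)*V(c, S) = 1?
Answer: -17775/8 ≈ -2221.9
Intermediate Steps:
V(c, S) = 7/4 (V(c, S) = (7/4)*1 = 7/4)
m = -2 (m = -3 + 1 = -2)
O(C, j) = j**2
D = -225/8 (D = -2*((7/4)**2 - 1*(-11)) = -2*(49/16 + 11) = -2*225/16 = -225/8 ≈ -28.125)
J(M, N) = -2 + M**2 (J(M, N) = M*M - 2 = M**2 - 2 = -2 + M**2)
y(K) = -2 + K**2
y(9)*D = (-2 + 9**2)*(-225/8) = (-2 + 81)*(-225/8) = 79*(-225/8) = -17775/8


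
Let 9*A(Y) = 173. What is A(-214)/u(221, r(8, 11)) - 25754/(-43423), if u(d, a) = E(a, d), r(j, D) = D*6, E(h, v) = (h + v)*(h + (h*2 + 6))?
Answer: 13578118907/22880968236 ≈ 0.59342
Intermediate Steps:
E(h, v) = (6 + 3*h)*(h + v) (E(h, v) = (h + v)*(h + (2*h + 6)) = (h + v)*(h + (6 + 2*h)) = (h + v)*(6 + 3*h) = (6 + 3*h)*(h + v))
A(Y) = 173/9 (A(Y) = (1/9)*173 = 173/9)
r(j, D) = 6*D
u(d, a) = 3*a**2 + 6*a + 6*d + 3*a*d
A(-214)/u(221, r(8, 11)) - 25754/(-43423) = 173/(9*(3*(6*11)**2 + 6*(6*11) + 6*221 + 3*(6*11)*221)) - 25754/(-43423) = 173/(9*(3*66**2 + 6*66 + 1326 + 3*66*221)) - 25754*(-1/43423) = 173/(9*(3*4356 + 396 + 1326 + 43758)) + 25754/43423 = 173/(9*(13068 + 396 + 1326 + 43758)) + 25754/43423 = (173/9)/58548 + 25754/43423 = (173/9)*(1/58548) + 25754/43423 = 173/526932 + 25754/43423 = 13578118907/22880968236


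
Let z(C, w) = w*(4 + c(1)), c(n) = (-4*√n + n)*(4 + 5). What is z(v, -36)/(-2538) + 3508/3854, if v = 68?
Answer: 3376/5781 ≈ 0.58398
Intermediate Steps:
c(n) = -36*√n + 9*n (c(n) = (n - 4*√n)*9 = -36*√n + 9*n)
z(C, w) = -23*w (z(C, w) = w*(4 + (-36*√1 + 9*1)) = w*(4 + (-36*1 + 9)) = w*(4 + (-36 + 9)) = w*(4 - 27) = w*(-23) = -23*w)
z(v, -36)/(-2538) + 3508/3854 = -23*(-36)/(-2538) + 3508/3854 = 828*(-1/2538) + 3508*(1/3854) = -46/141 + 1754/1927 = 3376/5781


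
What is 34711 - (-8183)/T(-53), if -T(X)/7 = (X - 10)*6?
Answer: 1874561/54 ≈ 34714.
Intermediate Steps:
T(X) = 420 - 42*X (T(X) = -7*(X - 10)*6 = -7*(-10 + X)*6 = -7*(-60 + 6*X) = 420 - 42*X)
34711 - (-8183)/T(-53) = 34711 - (-8183)/(420 - 42*(-53)) = 34711 - (-8183)/(420 + 2226) = 34711 - (-8183)/2646 = 34711 - 1*(-167/54) = 34711 + 167/54 = 1874561/54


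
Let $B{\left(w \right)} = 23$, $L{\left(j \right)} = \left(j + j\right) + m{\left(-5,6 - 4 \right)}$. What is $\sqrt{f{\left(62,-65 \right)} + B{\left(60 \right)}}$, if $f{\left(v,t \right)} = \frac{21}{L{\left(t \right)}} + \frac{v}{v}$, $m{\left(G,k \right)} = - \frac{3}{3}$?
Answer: $\frac{3 \sqrt{45457}}{131} \approx 4.8826$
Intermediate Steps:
$m{\left(G,k \right)} = -1$ ($m{\left(G,k \right)} = \left(-3\right) \frac{1}{3} = -1$)
$L{\left(j \right)} = -1 + 2 j$ ($L{\left(j \right)} = \left(j + j\right) - 1 = 2 j - 1 = -1 + 2 j$)
$f{\left(v,t \right)} = 1 + \frac{21}{-1 + 2 t}$ ($f{\left(v,t \right)} = \frac{21}{-1 + 2 t} + \frac{v}{v} = \frac{21}{-1 + 2 t} + 1 = 1 + \frac{21}{-1 + 2 t}$)
$\sqrt{f{\left(62,-65 \right)} + B{\left(60 \right)}} = \sqrt{\frac{2 \left(10 - 65\right)}{-1 + 2 \left(-65\right)} + 23} = \sqrt{2 \frac{1}{-1 - 130} \left(-55\right) + 23} = \sqrt{2 \frac{1}{-131} \left(-55\right) + 23} = \sqrt{2 \left(- \frac{1}{131}\right) \left(-55\right) + 23} = \sqrt{\frac{110}{131} + 23} = \sqrt{\frac{3123}{131}} = \frac{3 \sqrt{45457}}{131}$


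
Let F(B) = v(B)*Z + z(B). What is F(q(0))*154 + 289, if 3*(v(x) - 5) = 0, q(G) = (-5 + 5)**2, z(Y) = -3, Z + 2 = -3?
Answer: -4023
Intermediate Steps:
Z = -5 (Z = -2 - 3 = -5)
q(G) = 0 (q(G) = 0**2 = 0)
v(x) = 5 (v(x) = 5 + (1/3)*0 = 5 + 0 = 5)
F(B) = -28 (F(B) = 5*(-5) - 3 = -25 - 3 = -28)
F(q(0))*154 + 289 = -28*154 + 289 = -4312 + 289 = -4023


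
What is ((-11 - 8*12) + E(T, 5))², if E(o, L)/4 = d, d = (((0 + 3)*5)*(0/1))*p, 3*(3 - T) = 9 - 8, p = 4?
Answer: 11449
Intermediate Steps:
T = 8/3 (T = 3 - (9 - 8)/3 = 3 - ⅓*1 = 3 - ⅓ = 8/3 ≈ 2.6667)
d = 0 (d = (((0 + 3)*5)*(0/1))*4 = ((3*5)*(0*1))*4 = (15*0)*4 = 0*4 = 0)
E(o, L) = 0 (E(o, L) = 4*0 = 0)
((-11 - 8*12) + E(T, 5))² = ((-11 - 8*12) + 0)² = ((-11 - 96) + 0)² = (-107 + 0)² = (-107)² = 11449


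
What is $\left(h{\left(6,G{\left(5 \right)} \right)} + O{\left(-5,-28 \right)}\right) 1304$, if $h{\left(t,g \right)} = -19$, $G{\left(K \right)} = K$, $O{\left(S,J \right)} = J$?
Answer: $-61288$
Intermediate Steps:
$\left(h{\left(6,G{\left(5 \right)} \right)} + O{\left(-5,-28 \right)}\right) 1304 = \left(-19 - 28\right) 1304 = \left(-47\right) 1304 = -61288$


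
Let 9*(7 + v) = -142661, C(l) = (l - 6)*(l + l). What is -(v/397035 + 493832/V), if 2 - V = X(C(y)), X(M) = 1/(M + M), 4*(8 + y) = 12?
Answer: -388215741821764/1568685285 ≈ -2.4748e+5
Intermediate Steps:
y = -5 (y = -8 + (¼)*12 = -8 + 3 = -5)
C(l) = 2*l*(-6 + l) (C(l) = (-6 + l)*(2*l) = 2*l*(-6 + l))
v = -142724/9 (v = -7 + (⅑)*(-142661) = -7 - 142661/9 = -142724/9 ≈ -15858.)
X(M) = 1/(2*M)
V = 439/220 (V = 2 - 1/(2*(2*(-5)*(-6 - 5))) = 2 - 1/(2*(2*(-5)*(-11))) = 2 - 1/(2*110) = 2 - 1*1/220 = 2 - 1/220 = 439/220 ≈ 1.9955)
-(v/397035 + 493832/V) = -(-142724/9/397035 + 493832/(439/220)) = -(-142724/9*1/397035 + 493832*(220/439)) = -(-142724/3573315 + 108643040/439) = -1*388215741821764/1568685285 = -388215741821764/1568685285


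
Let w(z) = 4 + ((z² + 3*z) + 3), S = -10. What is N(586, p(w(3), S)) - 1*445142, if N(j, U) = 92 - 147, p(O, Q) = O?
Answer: -445197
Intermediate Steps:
w(z) = 7 + z² + 3*z (w(z) = 4 + (3 + z² + 3*z) = 7 + z² + 3*z)
N(j, U) = -55
N(586, p(w(3), S)) - 1*445142 = -55 - 1*445142 = -55 - 445142 = -445197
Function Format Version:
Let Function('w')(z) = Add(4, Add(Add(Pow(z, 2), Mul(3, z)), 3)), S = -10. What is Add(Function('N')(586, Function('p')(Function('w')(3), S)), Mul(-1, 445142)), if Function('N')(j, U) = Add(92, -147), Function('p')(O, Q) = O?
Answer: -445197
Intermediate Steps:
Function('w')(z) = Add(7, Pow(z, 2), Mul(3, z)) (Function('w')(z) = Add(4, Add(3, Pow(z, 2), Mul(3, z))) = Add(7, Pow(z, 2), Mul(3, z)))
Function('N')(j, U) = -55
Add(Function('N')(586, Function('p')(Function('w')(3), S)), Mul(-1, 445142)) = Add(-55, Mul(-1, 445142)) = Add(-55, -445142) = -445197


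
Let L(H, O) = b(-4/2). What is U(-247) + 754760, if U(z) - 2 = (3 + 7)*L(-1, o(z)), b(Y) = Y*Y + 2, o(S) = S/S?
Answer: 754822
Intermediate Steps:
o(S) = 1
b(Y) = 2 + Y**2 (b(Y) = Y**2 + 2 = 2 + Y**2)
L(H, O) = 6 (L(H, O) = 2 + (-4/2)**2 = 2 + (-4*1/2)**2 = 2 + (-2)**2 = 2 + 4 = 6)
U(z) = 62 (U(z) = 2 + (3 + 7)*6 = 2 + 10*6 = 2 + 60 = 62)
U(-247) + 754760 = 62 + 754760 = 754822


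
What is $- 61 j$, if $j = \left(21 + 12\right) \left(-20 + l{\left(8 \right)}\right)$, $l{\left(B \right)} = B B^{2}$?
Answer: $-990396$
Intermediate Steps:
$l{\left(B \right)} = B^{3}$
$j = 16236$ ($j = \left(21 + 12\right) \left(-20 + 8^{3}\right) = 33 \left(-20 + 512\right) = 33 \cdot 492 = 16236$)
$- 61 j = \left(-61\right) 16236 = -990396$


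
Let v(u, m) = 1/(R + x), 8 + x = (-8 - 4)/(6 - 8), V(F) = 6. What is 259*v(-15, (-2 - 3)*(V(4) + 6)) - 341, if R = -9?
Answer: -4010/11 ≈ -364.55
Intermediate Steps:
x = -2 (x = -8 + (-8 - 4)/(6 - 8) = -8 - 12/(-2) = -8 - 12*(-1/2) = -8 + 6 = -2)
v(u, m) = -1/11 (v(u, m) = 1/(-9 - 2) = 1/(-11) = -1/11)
259*v(-15, (-2 - 3)*(V(4) + 6)) - 341 = 259*(-1/11) - 341 = -259/11 - 341 = -4010/11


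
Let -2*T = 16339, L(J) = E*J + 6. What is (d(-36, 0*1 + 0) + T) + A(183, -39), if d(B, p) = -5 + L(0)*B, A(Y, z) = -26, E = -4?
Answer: -16833/2 ≈ -8416.5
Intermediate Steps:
L(J) = 6 - 4*J (L(J) = -4*J + 6 = 6 - 4*J)
T = -16339/2 (T = -1/2*16339 = -16339/2 ≈ -8169.5)
d(B, p) = -5 + 6*B (d(B, p) = -5 + (6 - 4*0)*B = -5 + (6 + 0)*B = -5 + 6*B)
(d(-36, 0*1 + 0) + T) + A(183, -39) = ((-5 + 6*(-36)) - 16339/2) - 26 = ((-5 - 216) - 16339/2) - 26 = (-221 - 16339/2) - 26 = -16781/2 - 26 = -16833/2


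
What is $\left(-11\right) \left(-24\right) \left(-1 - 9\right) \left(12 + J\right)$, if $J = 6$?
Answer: $-47520$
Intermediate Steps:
$\left(-11\right) \left(-24\right) \left(-1 - 9\right) \left(12 + J\right) = \left(-11\right) \left(-24\right) \left(-1 - 9\right) \left(12 + 6\right) = 264 \left(\left(-10\right) 18\right) = 264 \left(-180\right) = -47520$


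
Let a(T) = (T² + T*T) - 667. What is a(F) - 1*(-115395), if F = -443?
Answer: 507226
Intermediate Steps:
a(T) = -667 + 2*T² (a(T) = (T² + T²) - 667 = 2*T² - 667 = -667 + 2*T²)
a(F) - 1*(-115395) = (-667 + 2*(-443)²) - 1*(-115395) = (-667 + 2*196249) + 115395 = (-667 + 392498) + 115395 = 391831 + 115395 = 507226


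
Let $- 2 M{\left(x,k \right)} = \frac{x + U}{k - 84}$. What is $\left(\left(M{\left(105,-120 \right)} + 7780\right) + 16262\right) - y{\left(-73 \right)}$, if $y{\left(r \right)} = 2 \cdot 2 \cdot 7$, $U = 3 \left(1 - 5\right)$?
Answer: $\frac{3265935}{136} \approx 24014.0$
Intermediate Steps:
$U = -12$ ($U = 3 \left(-4\right) = -12$)
$M{\left(x,k \right)} = - \frac{-12 + x}{2 \left(-84 + k\right)}$ ($M{\left(x,k \right)} = - \frac{\left(x - 12\right) \frac{1}{k - 84}}{2} = - \frac{\left(-12 + x\right) \frac{1}{-84 + k}}{2} = - \frac{\frac{1}{-84 + k} \left(-12 + x\right)}{2} = - \frac{-12 + x}{2 \left(-84 + k\right)}$)
$y{\left(r \right)} = 28$ ($y{\left(r \right)} = 4 \cdot 7 = 28$)
$\left(\left(M{\left(105,-120 \right)} + 7780\right) + 16262\right) - y{\left(-73 \right)} = \left(\left(\frac{12 - 105}{2 \left(-84 - 120\right)} + 7780\right) + 16262\right) - 28 = \left(\left(\frac{12 - 105}{2 \left(-204\right)} + 7780\right) + 16262\right) - 28 = \left(\left(\frac{1}{2} \left(- \frac{1}{204}\right) \left(-93\right) + 7780\right) + 16262\right) - 28 = \left(\left(\frac{31}{136} + 7780\right) + 16262\right) - 28 = \left(\frac{1058111}{136} + 16262\right) - 28 = \frac{3269743}{136} - 28 = \frac{3265935}{136}$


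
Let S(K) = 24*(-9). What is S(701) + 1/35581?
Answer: -7685495/35581 ≈ -216.00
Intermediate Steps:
S(K) = -216
S(701) + 1/35581 = -216 + 1/35581 = -7685495/35581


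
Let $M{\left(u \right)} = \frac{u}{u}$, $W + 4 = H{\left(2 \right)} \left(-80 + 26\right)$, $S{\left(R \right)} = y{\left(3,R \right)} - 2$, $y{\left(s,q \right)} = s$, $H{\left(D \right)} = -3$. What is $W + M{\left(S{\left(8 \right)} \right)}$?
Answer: $159$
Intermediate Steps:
$S{\left(R \right)} = 1$ ($S{\left(R \right)} = 3 - 2 = 1$)
$W = 158$ ($W = -4 - 3 \left(-80 + 26\right) = -4 - -162 = -4 + 162 = 158$)
$M{\left(u \right)} = 1$
$W + M{\left(S{\left(8 \right)} \right)} = 158 + 1 = 159$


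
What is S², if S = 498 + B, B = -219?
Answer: 77841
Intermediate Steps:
S = 279 (S = 498 - 219 = 279)
S² = 279² = 77841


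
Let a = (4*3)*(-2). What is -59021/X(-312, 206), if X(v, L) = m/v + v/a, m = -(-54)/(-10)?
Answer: -30690920/6769 ≈ -4534.0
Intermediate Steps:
a = -24 (a = 12*(-2) = -24)
m = -27/5 (m = -(-54)*(-1)/10 = -1*27/5 = -27/5 ≈ -5.4000)
X(v, L) = -27/(5*v) - v/24 (X(v, L) = -27/(5*v) + v/(-24) = -27/(5*v) + v*(-1/24) = -27/(5*v) - v/24)
-59021/X(-312, 206) = -59021/(-27/5/(-312) - 1/24*(-312)) = -59021/(-27/5*(-1/312) + 13) = -59021/(9/520 + 13) = -59021/6769/520 = -59021*520/6769 = -1*30690920/6769 = -30690920/6769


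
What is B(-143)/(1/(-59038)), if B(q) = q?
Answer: 8442434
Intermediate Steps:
B(-143)/(1/(-59038)) = -143/(1/(-59038)) = -143/(-1/59038) = -143*(-59038) = 8442434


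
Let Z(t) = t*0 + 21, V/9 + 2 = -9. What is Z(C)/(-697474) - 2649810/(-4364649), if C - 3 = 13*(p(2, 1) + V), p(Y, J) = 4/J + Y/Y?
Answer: 616027307437/1014743065542 ≈ 0.60708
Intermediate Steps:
V = -99 (V = -18 + 9*(-9) = -18 - 81 = -99)
p(Y, J) = 1 + 4/J (p(Y, J) = 4/J + 1 = 1 + 4/J)
C = -1219 (C = 3 + 13*((4 + 1)/1 - 99) = 3 + 13*(1*5 - 99) = 3 + 13*(5 - 99) = 3 + 13*(-94) = 3 - 1222 = -1219)
Z(t) = 21 (Z(t) = 0 + 21 = 21)
Z(C)/(-697474) - 2649810/(-4364649) = 21/(-697474) - 2649810/(-4364649) = 21*(-1/697474) - 2649810*(-1/4364649) = -21/697474 + 883270/1454883 = 616027307437/1014743065542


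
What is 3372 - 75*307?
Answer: -19653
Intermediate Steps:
3372 - 75*307 = 3372 - 23025 = -19653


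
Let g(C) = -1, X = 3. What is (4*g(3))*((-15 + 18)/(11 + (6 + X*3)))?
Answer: -6/13 ≈ -0.46154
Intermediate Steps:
(4*g(3))*((-15 + 18)/(11 + (6 + X*3))) = (4*(-1))*((-15 + 18)/(11 + (6 + 3*3))) = -12/(11 + (6 + 9)) = -12/(11 + 15) = -12/26 = -4*3/26 = -6/13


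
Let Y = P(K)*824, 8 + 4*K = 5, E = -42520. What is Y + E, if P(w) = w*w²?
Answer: -342941/8 ≈ -42868.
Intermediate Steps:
K = -¾ (K = -2 + (¼)*5 = -2 + 5/4 = -¾ ≈ -0.75000)
P(w) = w³
Y = -2781/8 (Y = (-¾)³*824 = -27/64*824 = -2781/8 ≈ -347.63)
Y + E = -2781/8 - 42520 = -342941/8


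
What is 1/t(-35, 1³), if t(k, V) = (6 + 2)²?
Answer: 1/64 ≈ 0.015625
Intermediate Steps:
t(k, V) = 64 (t(k, V) = 8² = 64)
1/t(-35, 1³) = 1/64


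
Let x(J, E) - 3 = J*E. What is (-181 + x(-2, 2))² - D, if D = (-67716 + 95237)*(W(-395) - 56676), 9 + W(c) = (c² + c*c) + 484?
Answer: -7041187205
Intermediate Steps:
x(J, E) = 3 + E*J (x(J, E) = 3 + J*E = 3 + E*J)
W(c) = 475 + 2*c² (W(c) = -9 + ((c² + c*c) + 484) = -9 + ((c² + c²) + 484) = -9 + (2*c² + 484) = -9 + (484 + 2*c²) = 475 + 2*c²)
D = 7041220329 (D = (-67716 + 95237)*((475 + 2*(-395)²) - 56676) = 27521*((475 + 2*156025) - 56676) = 27521*((475 + 312050) - 56676) = 27521*(312525 - 56676) = 27521*255849 = 7041220329)
(-181 + x(-2, 2))² - D = (-181 + (3 + 2*(-2)))² - 1*7041220329 = (-181 + (3 - 4))² - 7041220329 = (-181 - 1)² - 7041220329 = (-182)² - 7041220329 = 33124 - 7041220329 = -7041187205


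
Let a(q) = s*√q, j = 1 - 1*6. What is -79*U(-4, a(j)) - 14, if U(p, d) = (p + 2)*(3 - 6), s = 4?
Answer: -488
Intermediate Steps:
j = -5 (j = 1 - 6 = -5)
a(q) = 4*√q
U(p, d) = -6 - 3*p (U(p, d) = (2 + p)*(-3) = -6 - 3*p)
-79*U(-4, a(j)) - 14 = -79*(-6 - 3*(-4)) - 14 = -79*(-6 + 12) - 14 = -79*6 - 14 = -474 - 14 = -488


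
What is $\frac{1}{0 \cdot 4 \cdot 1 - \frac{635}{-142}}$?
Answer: $\frac{142}{635} \approx 0.22362$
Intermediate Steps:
$\frac{1}{0 \cdot 4 \cdot 1 - \frac{635}{-142}} = \frac{1}{0 \cdot 1 - - \frac{635}{142}} = \frac{1}{0 + \frac{635}{142}} = \frac{1}{\frac{635}{142}} = \frac{142}{635}$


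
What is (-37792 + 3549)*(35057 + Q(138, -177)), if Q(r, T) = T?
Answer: -1194395840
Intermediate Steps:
(-37792 + 3549)*(35057 + Q(138, -177)) = (-37792 + 3549)*(35057 - 177) = -34243*34880 = -1194395840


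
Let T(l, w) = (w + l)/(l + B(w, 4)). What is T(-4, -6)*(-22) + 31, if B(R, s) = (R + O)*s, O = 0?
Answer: 162/7 ≈ 23.143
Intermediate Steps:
B(R, s) = R*s (B(R, s) = (R + 0)*s = R*s)
T(l, w) = (l + w)/(l + 4*w) (T(l, w) = (w + l)/(l + w*4) = (l + w)/(l + 4*w))
T(-4, -6)*(-22) + 31 = ((-4 - 6)/(-4 + 4*(-6)))*(-22) + 31 = (-10/(-4 - 24))*(-22) + 31 = (-10/(-28))*(-22) + 31 = -1/28*(-10)*(-22) + 31 = (5/14)*(-22) + 31 = -55/7 + 31 = 162/7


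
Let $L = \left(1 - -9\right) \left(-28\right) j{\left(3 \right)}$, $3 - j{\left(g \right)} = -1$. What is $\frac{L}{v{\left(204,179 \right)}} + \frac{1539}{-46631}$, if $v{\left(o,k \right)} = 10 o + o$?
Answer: $- \frac{818827}{1538823} \approx -0.53211$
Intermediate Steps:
$j{\left(g \right)} = 4$ ($j{\left(g \right)} = 3 - -1 = 3 + 1 = 4$)
$L = -1120$ ($L = \left(1 - -9\right) \left(-28\right) 4 = \left(1 + 9\right) \left(-28\right) 4 = 10 \left(-28\right) 4 = \left(-280\right) 4 = -1120$)
$v{\left(o,k \right)} = 11 o$
$\frac{L}{v{\left(204,179 \right)}} + \frac{1539}{-46631} = - \frac{1120}{11 \cdot 204} + \frac{1539}{-46631} = - \frac{1120}{2244} + 1539 \left(- \frac{1}{46631}\right) = \left(-1120\right) \frac{1}{2244} - \frac{1539}{46631} = - \frac{280}{561} - \frac{1539}{46631} = - \frac{818827}{1538823}$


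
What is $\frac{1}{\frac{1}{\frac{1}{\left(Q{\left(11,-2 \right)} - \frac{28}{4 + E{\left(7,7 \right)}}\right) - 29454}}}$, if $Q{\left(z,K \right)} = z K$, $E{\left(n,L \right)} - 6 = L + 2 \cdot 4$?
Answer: $- \frac{25}{736928} \approx -3.3925 \cdot 10^{-5}$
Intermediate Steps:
$E{\left(n,L \right)} = 14 + L$ ($E{\left(n,L \right)} = 6 + \left(L + 2 \cdot 4\right) = 6 + \left(L + 8\right) = 6 + \left(8 + L\right) = 14 + L$)
$Q{\left(z,K \right)} = K z$
$\frac{1}{\frac{1}{\frac{1}{\left(Q{\left(11,-2 \right)} - \frac{28}{4 + E{\left(7,7 \right)}}\right) - 29454}}} = \frac{1}{\frac{1}{\frac{1}{\left(\left(-2\right) 11 - \frac{28}{4 + \left(14 + 7\right)}\right) - 29454}}} = \frac{1}{\frac{1}{\frac{1}{\left(-22 - \frac{28}{4 + 21}\right) - 29454}}} = \frac{1}{\frac{1}{\frac{1}{\left(-22 - \frac{28}{25}\right) - 29454}}} = \frac{1}{\frac{1}{\frac{1}{- \frac{578}{25} - 29454}}} = \frac{1}{\frac{1}{\frac{1}{- \frac{736928}{25}}}} = \frac{1}{\frac{1}{- \frac{25}{736928}}} = \frac{1}{- \frac{736928}{25}} = - \frac{25}{736928}$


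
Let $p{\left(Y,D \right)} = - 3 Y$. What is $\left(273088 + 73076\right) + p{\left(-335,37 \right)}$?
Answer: $347169$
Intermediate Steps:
$\left(273088 + 73076\right) + p{\left(-335,37 \right)} = \left(273088 + 73076\right) - -1005 = 346164 + 1005 = 347169$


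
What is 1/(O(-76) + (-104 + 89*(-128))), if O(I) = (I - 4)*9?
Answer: -1/12216 ≈ -8.1860e-5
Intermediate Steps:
O(I) = -36 + 9*I (O(I) = (-4 + I)*9 = -36 + 9*I)
1/(O(-76) + (-104 + 89*(-128))) = 1/((-36 + 9*(-76)) + (-104 + 89*(-128))) = 1/((-36 - 684) + (-104 - 11392)) = 1/(-720 - 11496) = 1/(-12216) = -1/12216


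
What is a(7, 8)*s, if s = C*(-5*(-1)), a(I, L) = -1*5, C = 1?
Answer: -25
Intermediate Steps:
a(I, L) = -5
s = 5 (s = 1*(-5*(-1)) = 1*5 = 5)
a(7, 8)*s = -5*5 = -25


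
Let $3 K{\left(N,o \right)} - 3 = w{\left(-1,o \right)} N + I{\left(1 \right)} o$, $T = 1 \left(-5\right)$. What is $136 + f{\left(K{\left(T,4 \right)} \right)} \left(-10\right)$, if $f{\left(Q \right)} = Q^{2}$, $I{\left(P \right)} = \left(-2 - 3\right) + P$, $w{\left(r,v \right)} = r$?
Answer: $\frac{584}{9} \approx 64.889$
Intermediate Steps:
$T = -5$
$I{\left(P \right)} = -5 + P$
$K{\left(N,o \right)} = 1 - \frac{4 o}{3} - \frac{N}{3}$ ($K{\left(N,o \right)} = 1 + \frac{- N + \left(-5 + 1\right) o}{3} = 1 + \frac{- N - 4 o}{3} = 1 - \left(\frac{N}{3} + \frac{4 o}{3}\right) = 1 - \frac{4 o}{3} - \frac{N}{3}$)
$136 + f{\left(K{\left(T,4 \right)} \right)} \left(-10\right) = 136 + \left(1 - \frac{16}{3} - - \frac{5}{3}\right)^{2} \left(-10\right) = 136 + \left(1 - \frac{16}{3} + \frac{5}{3}\right)^{2} \left(-10\right) = 136 + \left(- \frac{8}{3}\right)^{2} \left(-10\right) = 136 + \frac{64}{9} \left(-10\right) = 136 - \frac{640}{9} = \frac{584}{9}$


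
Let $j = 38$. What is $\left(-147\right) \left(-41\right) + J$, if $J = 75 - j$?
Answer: $6064$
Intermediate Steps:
$J = 37$ ($J = 75 - 38 = 37$)
$\left(-147\right) \left(-41\right) + J = \left(-147\right) \left(-41\right) + 37 = 6027 + 37 = 6064$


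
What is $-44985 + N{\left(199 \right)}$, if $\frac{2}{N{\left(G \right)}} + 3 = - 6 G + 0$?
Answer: $- \frac{53847047}{1197} \approx -44985.0$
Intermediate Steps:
$N{\left(G \right)} = \frac{2}{-3 - 6 G}$ ($N{\left(G \right)} = \frac{2}{-3 + \left(- 6 G + 0\right)} = \frac{2}{-3 - 6 G}$)
$-44985 + N{\left(199 \right)} = -44985 - \frac{2}{3 + 6 \cdot 199} = -44985 - \frac{2}{3 + 1194} = -44985 - \frac{2}{1197} = - \frac{53847047}{1197}$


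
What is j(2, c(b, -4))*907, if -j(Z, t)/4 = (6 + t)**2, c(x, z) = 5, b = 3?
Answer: -438988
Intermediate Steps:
j(Z, t) = -4*(6 + t)**2
j(2, c(b, -4))*907 = -4*(6 + 5)**2*907 = -4*11**2*907 = -4*121*907 = -484*907 = -438988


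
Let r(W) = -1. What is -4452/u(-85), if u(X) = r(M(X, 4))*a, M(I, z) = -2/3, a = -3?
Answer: -1484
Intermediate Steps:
M(I, z) = -2/3 (M(I, z) = -2*1/3 = -2/3)
u(X) = 3 (u(X) = -1*(-3) = 3)
-4452/u(-85) = -4452/3 = -4452*1/3 = -1484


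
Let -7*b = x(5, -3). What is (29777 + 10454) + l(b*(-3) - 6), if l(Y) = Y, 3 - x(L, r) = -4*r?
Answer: 281548/7 ≈ 40221.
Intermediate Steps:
x(L, r) = 3 + 4*r (x(L, r) = 3 - (-4)*r = 3 + 4*r)
b = 9/7 (b = -(3 + 4*(-3))/7 = -(3 - 12)/7 = -⅐*(-9) = 9/7 ≈ 1.2857)
(29777 + 10454) + l(b*(-3) - 6) = (29777 + 10454) + ((9/7)*(-3) - 6) = 40231 + (-27/7 - 6) = 40231 - 69/7 = 281548/7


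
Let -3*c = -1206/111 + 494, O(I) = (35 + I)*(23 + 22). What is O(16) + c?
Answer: 236869/111 ≈ 2134.0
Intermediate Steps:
O(I) = 1575 + 45*I (O(I) = (35 + I)*45 = 1575 + 45*I)
c = -17876/111 (c = -(-1206/111 + 494)/3 = -(-1206*1/111 + 494)/3 = -(-402/37 + 494)/3 = -⅓*17876/37 = -17876/111 ≈ -161.04)
O(16) + c = (1575 + 45*16) - 17876/111 = (1575 + 720) - 17876/111 = 2295 - 17876/111 = 236869/111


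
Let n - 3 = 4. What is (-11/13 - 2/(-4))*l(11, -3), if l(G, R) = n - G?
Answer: 18/13 ≈ 1.3846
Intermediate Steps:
n = 7 (n = 3 + 4 = 7)
l(G, R) = 7 - G
(-11/13 - 2/(-4))*l(11, -3) = (-11/13 - 2/(-4))*(7 - 1*11) = (-11*1/13 - 2*(-1/4))*(7 - 11) = (-11/13 + 1/2)*(-4) = -9/26*(-4) = 18/13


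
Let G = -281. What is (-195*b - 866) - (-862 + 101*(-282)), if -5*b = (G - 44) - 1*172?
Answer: 9095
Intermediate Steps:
b = 497/5 (b = -((-281 - 44) - 1*172)/5 = -(-325 - 172)/5 = -1/5*(-497) = 497/5 ≈ 99.400)
(-195*b - 866) - (-862 + 101*(-282)) = (-195*497/5 - 866) - (-862 + 101*(-282)) = (-19383 - 866) - (-862 - 28482) = -20249 - 1*(-29344) = -20249 + 29344 = 9095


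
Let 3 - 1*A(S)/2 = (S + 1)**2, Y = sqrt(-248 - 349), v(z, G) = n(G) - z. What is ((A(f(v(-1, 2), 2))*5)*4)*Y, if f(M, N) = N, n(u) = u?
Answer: -240*I*sqrt(597) ≈ -5864.1*I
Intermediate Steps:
v(z, G) = G - z
Y = I*sqrt(597) (Y = sqrt(-597) = I*sqrt(597) ≈ 24.434*I)
A(S) = 6 - 2*(1 + S)**2 (A(S) = 6 - 2*(S + 1)**2 = 6 - 2*(1 + S)**2)
((A(f(v(-1, 2), 2))*5)*4)*Y = (((6 - 2*(1 + 2)**2)*5)*4)*(I*sqrt(597)) = (((6 - 2*3**2)*5)*4)*(I*sqrt(597)) = (((6 - 2*9)*5)*4)*(I*sqrt(597)) = (((6 - 18)*5)*4)*(I*sqrt(597)) = (-12*5*4)*(I*sqrt(597)) = (-60*4)*(I*sqrt(597)) = -240*I*sqrt(597)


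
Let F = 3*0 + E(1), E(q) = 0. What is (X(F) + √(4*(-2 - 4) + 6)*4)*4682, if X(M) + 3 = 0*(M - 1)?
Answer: -14046 + 56184*I*√2 ≈ -14046.0 + 79456.0*I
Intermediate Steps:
F = 0 (F = 3*0 + 0 = 0 + 0 = 0)
X(M) = -3 (X(M) = -3 + 0*(M - 1) = -3 + 0*(-1 + M) = -3 + 0 = -3)
(X(F) + √(4*(-2 - 4) + 6)*4)*4682 = (-3 + √(4*(-2 - 4) + 6)*4)*4682 = (-3 + √(4*(-6) + 6)*4)*4682 = (-3 + √(-24 + 6)*4)*4682 = (-3 + √(-18)*4)*4682 = (-3 + (3*I*√2)*4)*4682 = (-3 + 12*I*√2)*4682 = -14046 + 56184*I*√2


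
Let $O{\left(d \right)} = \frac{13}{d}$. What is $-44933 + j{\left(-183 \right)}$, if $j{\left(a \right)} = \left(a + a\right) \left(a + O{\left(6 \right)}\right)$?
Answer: $21252$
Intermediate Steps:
$j{\left(a \right)} = 2 a \left(\frac{13}{6} + a\right)$ ($j{\left(a \right)} = \left(a + a\right) \left(a + \frac{13}{6}\right) = 2 a \left(a + 13 \cdot \frac{1}{6}\right) = 2 a \left(a + \frac{13}{6}\right) = 2 a \left(\frac{13}{6} + a\right)$)
$-44933 + j{\left(-183 \right)} = -44933 + \frac{1}{3} \left(-183\right) \left(13 + 6 \left(-183\right)\right) = -44933 + \frac{1}{3} \left(-183\right) \left(13 - 1098\right) = -44933 + \frac{1}{3} \left(-183\right) \left(-1085\right) = -44933 + 66185 = 21252$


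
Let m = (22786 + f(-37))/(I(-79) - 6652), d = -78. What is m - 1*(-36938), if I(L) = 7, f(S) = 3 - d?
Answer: 245430143/6645 ≈ 36935.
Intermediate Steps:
f(S) = 81 (f(S) = 3 - 1*(-78) = 3 + 78 = 81)
m = -22867/6645 (m = (22786 + 81)/(7 - 6652) = 22867/(-6645) = 22867*(-1/6645) = -22867/6645 ≈ -3.4412)
m - 1*(-36938) = -22867/6645 - 1*(-36938) = -22867/6645 + 36938 = 245430143/6645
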